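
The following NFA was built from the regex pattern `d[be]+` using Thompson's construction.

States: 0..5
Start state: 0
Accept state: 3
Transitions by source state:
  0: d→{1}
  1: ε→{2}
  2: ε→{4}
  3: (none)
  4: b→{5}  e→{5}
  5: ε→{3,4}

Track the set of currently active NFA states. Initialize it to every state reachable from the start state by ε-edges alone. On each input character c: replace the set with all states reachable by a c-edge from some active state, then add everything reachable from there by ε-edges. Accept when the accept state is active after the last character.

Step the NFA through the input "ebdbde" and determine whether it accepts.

initial (ε-close {0}): {0}
'e' @ 1: {}  — dead — no transitions
rest 'bdbde' ignored (set empty)
end set {} — state 3 not in

Answer: REJECT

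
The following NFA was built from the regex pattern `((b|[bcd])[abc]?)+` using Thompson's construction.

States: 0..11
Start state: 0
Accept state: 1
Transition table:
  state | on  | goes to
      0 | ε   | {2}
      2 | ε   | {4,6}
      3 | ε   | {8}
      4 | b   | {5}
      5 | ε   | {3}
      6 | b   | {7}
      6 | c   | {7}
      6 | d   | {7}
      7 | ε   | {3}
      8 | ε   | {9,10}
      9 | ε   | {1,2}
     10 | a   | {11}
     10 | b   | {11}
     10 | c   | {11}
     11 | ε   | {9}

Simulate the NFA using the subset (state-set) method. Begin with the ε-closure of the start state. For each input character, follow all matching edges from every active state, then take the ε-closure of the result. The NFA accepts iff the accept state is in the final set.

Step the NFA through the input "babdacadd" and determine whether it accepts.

S₀ = ε-closure({0}) = {0,2,4,6}
'b' @ 1: {1,2,3,4,5,6,7,8,9,10}  (accept∈set)
'a' @ 2: {1,2,4,6,9,11}  (accept∈set)
'b' @ 3: {1,2,3,4,5,6,7,8,9,10}  (accept∈set)
'd' @ 4: {1,2,3,4,6,7,8,9,10}  (accept∈set)
'a' @ 5: {1,2,4,6,9,11}  (accept∈set)
'c' @ 6: {1,2,3,4,6,7,8,9,10}  (accept∈set)
'a' @ 7: {1,2,4,6,9,11}  (accept∈set)
'd' @ 8: {1,2,3,4,6,7,8,9,10}  (accept∈set)
'd' @ 9: {1,2,3,4,6,7,8,9,10}  (accept∈set)
after full input: {1,2,3,4,6,7,8,9,10}  (accept=1 in)

Answer: ACCEPT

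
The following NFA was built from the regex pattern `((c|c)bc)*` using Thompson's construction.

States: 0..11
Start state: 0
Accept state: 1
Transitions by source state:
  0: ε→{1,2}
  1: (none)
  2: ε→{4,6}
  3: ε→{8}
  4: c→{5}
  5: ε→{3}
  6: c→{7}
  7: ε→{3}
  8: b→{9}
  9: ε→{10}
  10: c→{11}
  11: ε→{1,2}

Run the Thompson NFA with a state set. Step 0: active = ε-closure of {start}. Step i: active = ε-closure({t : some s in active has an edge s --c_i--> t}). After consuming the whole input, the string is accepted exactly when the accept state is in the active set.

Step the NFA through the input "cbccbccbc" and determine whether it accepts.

start: ε-closure({0}) = {0,1,2,4,6}
'c' @ 1: {3,5,7,8}
'b' @ 2: {9,10}
'c' @ 3: {1,2,4,6,11}  ✓accept
'c' @ 4: {3,5,7,8}
'b' @ 5: {9,10}
'c' @ 6: {1,2,4,6,11}  ✓accept
'c' @ 7: {3,5,7,8}
'b' @ 8: {9,10}
'c' @ 9: {1,2,4,6,11}  ✓accept
final: {1,2,4,6,11}; accept 1 in set

Answer: ACCEPT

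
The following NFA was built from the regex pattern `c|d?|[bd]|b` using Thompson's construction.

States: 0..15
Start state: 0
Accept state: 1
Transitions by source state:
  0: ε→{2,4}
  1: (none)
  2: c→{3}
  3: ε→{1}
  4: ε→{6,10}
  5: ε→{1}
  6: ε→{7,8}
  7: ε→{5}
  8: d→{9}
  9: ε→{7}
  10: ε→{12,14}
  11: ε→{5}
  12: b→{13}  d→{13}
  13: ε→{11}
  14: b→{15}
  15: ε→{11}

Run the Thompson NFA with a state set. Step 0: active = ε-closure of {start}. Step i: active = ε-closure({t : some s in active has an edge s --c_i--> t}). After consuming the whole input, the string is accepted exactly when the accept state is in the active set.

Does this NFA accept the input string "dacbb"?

initial (ε-close {0}): {0,1,2,4,5,6,7,8,10,12,14}
'd' @ 1: {1,5,7,9,11,13}  [accepting]
'a' @ 2: {}  — dead — no transitions
rest 'cbb' ignored (set empty)
end set {} — state 1 not in

Answer: REJECT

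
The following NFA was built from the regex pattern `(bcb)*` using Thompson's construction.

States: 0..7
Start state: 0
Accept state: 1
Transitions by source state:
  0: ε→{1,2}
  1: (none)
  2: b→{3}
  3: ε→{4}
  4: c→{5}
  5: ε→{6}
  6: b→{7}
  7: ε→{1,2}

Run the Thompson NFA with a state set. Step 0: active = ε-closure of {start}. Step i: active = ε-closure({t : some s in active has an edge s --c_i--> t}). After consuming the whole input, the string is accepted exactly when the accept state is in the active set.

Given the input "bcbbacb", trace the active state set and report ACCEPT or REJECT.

Answer: REJECT

Trace:
start: ε-closure({0}) = {0,1,2}
'b' @ 1: {3,4}
'c' @ 2: {5,6}
'b' @ 3: {1,2,7}  (accept∈set)
'b' @ 4: {3,4}
'a' @ 5: {}  — dead — no transitions
rest 'cb' ignored (set empty)
final: {}; accept 1 not in set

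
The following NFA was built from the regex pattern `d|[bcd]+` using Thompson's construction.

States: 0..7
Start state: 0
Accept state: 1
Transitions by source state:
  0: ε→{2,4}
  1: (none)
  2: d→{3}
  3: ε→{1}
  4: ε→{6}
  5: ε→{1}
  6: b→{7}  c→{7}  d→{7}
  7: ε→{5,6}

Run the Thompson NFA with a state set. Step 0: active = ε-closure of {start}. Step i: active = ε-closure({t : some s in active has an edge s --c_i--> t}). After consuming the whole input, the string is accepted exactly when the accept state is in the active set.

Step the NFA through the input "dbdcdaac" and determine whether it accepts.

Answer: REJECT

Derivation:
S₀ = ε-closure({0}) = {0,2,4,6}
'd' @ 1: {1,3,5,6,7}  (accept∈set)
'b' @ 2: {1,5,6,7}  (accept∈set)
'd' @ 3: {1,5,6,7}  (accept∈set)
'c' @ 4: {1,5,6,7}  (accept∈set)
'd' @ 5: {1,5,6,7}  (accept∈set)
'a' @ 6: {}  — dead — no transitions
rest 'ac' ignored (set empty)
final: {}; accept 1 not in set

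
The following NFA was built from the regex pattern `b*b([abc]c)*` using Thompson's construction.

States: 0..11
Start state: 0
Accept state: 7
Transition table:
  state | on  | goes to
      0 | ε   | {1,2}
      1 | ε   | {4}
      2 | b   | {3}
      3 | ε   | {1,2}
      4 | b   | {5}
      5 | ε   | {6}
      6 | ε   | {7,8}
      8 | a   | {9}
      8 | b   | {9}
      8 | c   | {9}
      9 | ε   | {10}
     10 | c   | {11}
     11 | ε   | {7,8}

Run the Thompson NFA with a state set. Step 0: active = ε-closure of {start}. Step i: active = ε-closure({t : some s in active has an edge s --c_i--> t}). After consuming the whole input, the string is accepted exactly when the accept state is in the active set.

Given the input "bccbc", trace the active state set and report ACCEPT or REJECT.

Answer: ACCEPT

Derivation:
start: ε-closure({0}) = {0,1,2,4}
'b' @ 1: {1,2,3,4,5,6,7,8}  (accept∈set)
'c' @ 2: {9,10}
'c' @ 3: {7,8,11}  (accept∈set)
'b' @ 4: {9,10}
'c' @ 5: {7,8,11}  (accept∈set)
final: {7,8,11}; accept 7 in set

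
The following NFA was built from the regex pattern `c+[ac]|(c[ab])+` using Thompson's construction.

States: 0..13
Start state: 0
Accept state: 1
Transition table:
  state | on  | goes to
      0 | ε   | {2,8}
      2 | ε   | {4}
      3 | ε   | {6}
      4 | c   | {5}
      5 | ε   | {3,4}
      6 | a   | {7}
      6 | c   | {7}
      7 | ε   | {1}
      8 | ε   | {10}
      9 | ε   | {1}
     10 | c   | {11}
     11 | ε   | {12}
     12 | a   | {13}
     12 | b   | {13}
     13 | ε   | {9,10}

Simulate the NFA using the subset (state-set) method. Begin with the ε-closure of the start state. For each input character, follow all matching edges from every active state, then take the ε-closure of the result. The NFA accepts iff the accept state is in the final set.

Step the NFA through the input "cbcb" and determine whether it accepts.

start: ε-closure({0}) = {0,2,4,8,10}
'c' @ 1: {3,4,5,6,11,12}
'b' @ 2: {1,9,10,13}  ✓accept
'c' @ 3: {11,12}
'b' @ 4: {1,9,10,13}  ✓accept
end set {1,9,10,13} — state 1 in

Answer: ACCEPT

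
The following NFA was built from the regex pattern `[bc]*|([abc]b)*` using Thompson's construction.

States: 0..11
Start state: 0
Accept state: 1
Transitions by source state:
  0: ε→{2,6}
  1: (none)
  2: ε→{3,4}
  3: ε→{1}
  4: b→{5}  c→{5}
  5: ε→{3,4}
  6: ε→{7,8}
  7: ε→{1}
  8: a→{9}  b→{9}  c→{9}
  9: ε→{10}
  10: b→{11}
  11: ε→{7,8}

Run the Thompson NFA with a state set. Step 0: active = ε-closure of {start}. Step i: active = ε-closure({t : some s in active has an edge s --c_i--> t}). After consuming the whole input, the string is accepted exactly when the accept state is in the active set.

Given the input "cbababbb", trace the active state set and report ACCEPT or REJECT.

start: ε-closure({0}) = {0,1,2,3,4,6,7,8}
'c' @ 1: {1,3,4,5,9,10}  ✓accept
'b' @ 2: {1,3,4,5,7,8,11}  ✓accept
'a' @ 3: {9,10}
'b' @ 4: {1,7,8,11}  ✓accept
'a' @ 5: {9,10}
'b' @ 6: {1,7,8,11}  ✓accept
'b' @ 7: {9,10}
'b' @ 8: {1,7,8,11}  ✓accept
after full input: {1,7,8,11}  (accept=1 in)

Answer: ACCEPT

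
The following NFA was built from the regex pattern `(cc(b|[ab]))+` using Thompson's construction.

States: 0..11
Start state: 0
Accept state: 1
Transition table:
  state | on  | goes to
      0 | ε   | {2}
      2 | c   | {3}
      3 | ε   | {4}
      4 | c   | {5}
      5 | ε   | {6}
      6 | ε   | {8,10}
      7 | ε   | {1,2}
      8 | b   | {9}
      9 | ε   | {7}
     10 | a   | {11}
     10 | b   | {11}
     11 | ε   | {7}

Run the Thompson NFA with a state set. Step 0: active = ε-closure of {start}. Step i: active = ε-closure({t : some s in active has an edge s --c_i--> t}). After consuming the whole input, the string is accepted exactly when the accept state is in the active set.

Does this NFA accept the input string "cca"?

Answer: ACCEPT

Derivation:
S₀ = ε-closure({0}) = {0,2}
'c' @ 1: {3,4}
'c' @ 2: {5,6,8,10}
'a' @ 3: {1,2,7,11}  ✓accept
after full input: {1,2,7,11}  (accept=1 in)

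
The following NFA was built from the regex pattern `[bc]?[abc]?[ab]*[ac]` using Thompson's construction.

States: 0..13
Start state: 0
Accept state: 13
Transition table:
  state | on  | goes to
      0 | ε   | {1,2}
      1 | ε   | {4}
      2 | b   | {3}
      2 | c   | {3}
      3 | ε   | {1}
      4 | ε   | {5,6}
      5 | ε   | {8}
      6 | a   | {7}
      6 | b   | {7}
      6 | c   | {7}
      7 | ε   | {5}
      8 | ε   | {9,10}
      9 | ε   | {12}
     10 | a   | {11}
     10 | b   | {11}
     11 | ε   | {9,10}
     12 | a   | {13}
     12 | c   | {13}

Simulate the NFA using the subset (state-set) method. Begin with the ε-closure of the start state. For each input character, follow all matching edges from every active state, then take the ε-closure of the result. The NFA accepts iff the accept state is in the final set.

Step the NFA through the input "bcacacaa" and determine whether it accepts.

S₀ = ε-closure({0}) = {0,1,2,4,5,6,8,9,10,12}
'b' @ 1: {1,3,4,5,6,7,8,9,10,11,12}
'c' @ 2: {5,7,8,9,10,12,13}  [accepting]
'a' @ 3: {9,10,11,12,13}  [accepting]
'c' @ 4: {13}  [accepting]
'a' @ 5: {}  — dead — no transitions
rest 'caa' ignored (set empty)
end set {} — state 13 not in

Answer: REJECT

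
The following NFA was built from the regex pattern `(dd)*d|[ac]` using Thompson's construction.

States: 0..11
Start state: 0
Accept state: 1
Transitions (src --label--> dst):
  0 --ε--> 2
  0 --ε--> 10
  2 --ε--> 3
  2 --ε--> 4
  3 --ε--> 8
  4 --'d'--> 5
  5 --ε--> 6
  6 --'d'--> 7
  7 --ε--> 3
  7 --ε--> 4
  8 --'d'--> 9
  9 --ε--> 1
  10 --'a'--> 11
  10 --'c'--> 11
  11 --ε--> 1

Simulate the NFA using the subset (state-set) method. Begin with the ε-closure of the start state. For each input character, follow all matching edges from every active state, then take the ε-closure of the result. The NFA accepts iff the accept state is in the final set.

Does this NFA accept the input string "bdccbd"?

Answer: REJECT

Derivation:
initial (ε-close {0}): {0,2,3,4,8,10}
'b' @ 1: {}  — no active states
rest 'dccbd' ignored (set empty)
after full input: {}  (accept=1 not in)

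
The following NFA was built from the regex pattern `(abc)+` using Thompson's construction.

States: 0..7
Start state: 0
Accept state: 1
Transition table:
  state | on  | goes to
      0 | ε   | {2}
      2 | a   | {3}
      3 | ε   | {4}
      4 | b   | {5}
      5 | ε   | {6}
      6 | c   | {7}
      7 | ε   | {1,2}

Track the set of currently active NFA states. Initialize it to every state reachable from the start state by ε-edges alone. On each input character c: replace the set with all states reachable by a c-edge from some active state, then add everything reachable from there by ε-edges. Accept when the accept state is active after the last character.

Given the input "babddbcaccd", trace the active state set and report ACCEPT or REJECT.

Answer: REJECT

Trace:
start: ε-closure({0}) = {0,2}
'b' @ 1: {}  — dead — no transitions
rest 'abddbcaccd' ignored (set empty)
final: {}; accept 1 not in set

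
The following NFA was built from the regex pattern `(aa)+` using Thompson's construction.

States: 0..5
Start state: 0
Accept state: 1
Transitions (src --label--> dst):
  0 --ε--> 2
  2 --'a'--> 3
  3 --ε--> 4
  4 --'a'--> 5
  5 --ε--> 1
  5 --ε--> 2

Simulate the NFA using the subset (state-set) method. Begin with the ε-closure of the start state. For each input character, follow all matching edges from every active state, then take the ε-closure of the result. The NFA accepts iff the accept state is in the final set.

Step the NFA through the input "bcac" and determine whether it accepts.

initial (ε-close {0}): {0,2}
'b' @ 1: {}  — no active states
rest 'cac' ignored (set empty)
final: {}; accept 1 not in set

Answer: REJECT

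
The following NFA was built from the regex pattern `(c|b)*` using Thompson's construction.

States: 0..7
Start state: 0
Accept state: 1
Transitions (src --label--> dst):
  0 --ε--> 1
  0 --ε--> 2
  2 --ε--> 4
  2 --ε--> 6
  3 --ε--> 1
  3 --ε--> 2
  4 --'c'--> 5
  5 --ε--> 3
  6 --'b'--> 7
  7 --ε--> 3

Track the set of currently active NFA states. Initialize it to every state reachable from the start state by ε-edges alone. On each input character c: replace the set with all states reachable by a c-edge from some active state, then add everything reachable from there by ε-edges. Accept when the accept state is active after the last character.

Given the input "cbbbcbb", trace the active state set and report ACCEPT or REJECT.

Answer: ACCEPT

Steps:
initial (ε-close {0}): {0,1,2,4,6}
'c' @ 1: {1,2,3,4,5,6}  (accept∈set)
'b' @ 2: {1,2,3,4,6,7}  (accept∈set)
'b' @ 3: {1,2,3,4,6,7}  (accept∈set)
'b' @ 4: {1,2,3,4,6,7}  (accept∈set)
'c' @ 5: {1,2,3,4,5,6}  (accept∈set)
'b' @ 6: {1,2,3,4,6,7}  (accept∈set)
'b' @ 7: {1,2,3,4,6,7}  (accept∈set)
end set {1,2,3,4,6,7} — state 1 in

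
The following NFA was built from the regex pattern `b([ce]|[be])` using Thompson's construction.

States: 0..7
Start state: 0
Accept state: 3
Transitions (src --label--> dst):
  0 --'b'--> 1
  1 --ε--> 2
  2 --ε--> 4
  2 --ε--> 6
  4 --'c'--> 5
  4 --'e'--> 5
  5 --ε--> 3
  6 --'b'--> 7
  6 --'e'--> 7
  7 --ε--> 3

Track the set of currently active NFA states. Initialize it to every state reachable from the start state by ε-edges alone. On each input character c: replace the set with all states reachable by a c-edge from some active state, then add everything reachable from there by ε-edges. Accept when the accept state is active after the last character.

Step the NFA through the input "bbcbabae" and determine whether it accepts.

Answer: REJECT

Trace:
initial (ε-close {0}): {0}
'b' @ 1: {1,2,4,6}
'b' @ 2: {3,7}  [accepting]
'c' @ 3: {}  — dead — no transitions
rest 'babae' ignored (set empty)
end set {} — state 3 not in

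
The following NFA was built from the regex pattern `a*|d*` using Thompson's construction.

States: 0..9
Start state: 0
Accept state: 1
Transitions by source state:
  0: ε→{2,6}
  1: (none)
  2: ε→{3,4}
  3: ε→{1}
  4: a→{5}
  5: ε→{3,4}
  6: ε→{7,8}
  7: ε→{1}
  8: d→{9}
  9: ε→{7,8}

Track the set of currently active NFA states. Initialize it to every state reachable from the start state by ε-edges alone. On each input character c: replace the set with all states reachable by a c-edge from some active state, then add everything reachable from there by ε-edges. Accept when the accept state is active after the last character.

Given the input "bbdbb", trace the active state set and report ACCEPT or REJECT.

Answer: REJECT

Trace:
S₀ = ε-closure({0}) = {0,1,2,3,4,6,7,8}
'b' @ 1: {}  — dead — no transitions
rest 'bdbb' ignored (set empty)
end set {} — state 1 not in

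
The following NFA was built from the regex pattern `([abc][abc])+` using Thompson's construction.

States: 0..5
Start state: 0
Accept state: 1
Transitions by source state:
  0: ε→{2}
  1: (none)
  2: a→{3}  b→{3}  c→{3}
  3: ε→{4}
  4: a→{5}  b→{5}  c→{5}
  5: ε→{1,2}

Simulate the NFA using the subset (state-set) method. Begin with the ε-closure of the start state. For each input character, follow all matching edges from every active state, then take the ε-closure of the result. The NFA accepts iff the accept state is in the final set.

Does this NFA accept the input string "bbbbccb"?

start: ε-closure({0}) = {0,2}
'b' @ 1: {3,4}
'b' @ 2: {1,2,5}  (accept∈set)
'b' @ 3: {3,4}
'b' @ 4: {1,2,5}  (accept∈set)
'c' @ 5: {3,4}
'c' @ 6: {1,2,5}  (accept∈set)
'b' @ 7: {3,4}
after full input: {3,4}  (accept=1 not in)

Answer: REJECT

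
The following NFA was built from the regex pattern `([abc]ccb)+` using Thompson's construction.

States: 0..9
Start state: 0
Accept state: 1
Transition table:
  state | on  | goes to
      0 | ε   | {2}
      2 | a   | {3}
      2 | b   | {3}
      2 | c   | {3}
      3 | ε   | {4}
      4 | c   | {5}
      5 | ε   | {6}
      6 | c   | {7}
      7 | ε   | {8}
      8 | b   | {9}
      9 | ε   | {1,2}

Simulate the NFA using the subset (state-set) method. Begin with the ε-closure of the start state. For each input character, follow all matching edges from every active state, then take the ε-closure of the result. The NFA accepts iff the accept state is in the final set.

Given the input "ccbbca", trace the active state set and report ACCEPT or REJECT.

S₀ = ε-closure({0}) = {0,2}
'c' @ 1: {3,4}
'c' @ 2: {5,6}
'b' @ 3: {}  — dead — no transitions
rest 'bca' ignored (set empty)
after full input: {}  (accept=1 not in)

Answer: REJECT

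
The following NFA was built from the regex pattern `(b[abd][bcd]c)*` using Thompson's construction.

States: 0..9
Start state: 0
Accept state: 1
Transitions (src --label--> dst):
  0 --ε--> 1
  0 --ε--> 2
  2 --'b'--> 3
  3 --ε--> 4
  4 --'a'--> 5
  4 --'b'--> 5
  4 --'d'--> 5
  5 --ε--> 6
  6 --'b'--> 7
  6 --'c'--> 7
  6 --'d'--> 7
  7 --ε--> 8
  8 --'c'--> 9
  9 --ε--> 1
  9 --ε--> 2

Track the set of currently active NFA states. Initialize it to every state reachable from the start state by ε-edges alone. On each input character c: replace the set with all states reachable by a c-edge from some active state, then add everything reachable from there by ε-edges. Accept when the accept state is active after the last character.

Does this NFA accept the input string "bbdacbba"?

initial (ε-close {0}): {0,1,2}
'b' @ 1: {3,4}
'b' @ 2: {5,6}
'd' @ 3: {7,8}
'a' @ 4: {}  — dead — no transitions
rest 'cbba' ignored (set empty)
final: {}; accept 1 not in set

Answer: REJECT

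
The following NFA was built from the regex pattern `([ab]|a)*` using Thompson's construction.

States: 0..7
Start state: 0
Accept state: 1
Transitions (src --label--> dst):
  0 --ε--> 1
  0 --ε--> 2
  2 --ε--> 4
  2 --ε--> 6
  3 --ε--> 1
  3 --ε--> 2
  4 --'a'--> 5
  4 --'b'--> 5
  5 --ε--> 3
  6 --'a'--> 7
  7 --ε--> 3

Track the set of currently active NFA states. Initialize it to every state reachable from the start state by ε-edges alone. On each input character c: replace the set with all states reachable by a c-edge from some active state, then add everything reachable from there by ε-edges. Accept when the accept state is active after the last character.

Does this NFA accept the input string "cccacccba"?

initial (ε-close {0}): {0,1,2,4,6}
'c' @ 1: {}  — state set empty
rest 'ccacccba' ignored (set empty)
final: {}; accept 1 not in set

Answer: REJECT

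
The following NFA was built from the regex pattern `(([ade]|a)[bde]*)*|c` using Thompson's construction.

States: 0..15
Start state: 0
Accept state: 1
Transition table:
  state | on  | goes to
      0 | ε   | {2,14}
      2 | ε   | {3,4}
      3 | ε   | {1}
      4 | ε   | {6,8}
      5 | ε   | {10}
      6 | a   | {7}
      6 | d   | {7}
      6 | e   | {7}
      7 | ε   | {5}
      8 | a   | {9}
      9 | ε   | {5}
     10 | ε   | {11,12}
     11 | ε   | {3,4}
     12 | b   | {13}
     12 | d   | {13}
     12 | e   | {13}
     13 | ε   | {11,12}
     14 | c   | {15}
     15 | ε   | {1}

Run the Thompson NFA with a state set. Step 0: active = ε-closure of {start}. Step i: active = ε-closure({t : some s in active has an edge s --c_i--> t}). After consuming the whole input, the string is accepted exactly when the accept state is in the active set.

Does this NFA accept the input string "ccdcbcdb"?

initial (ε-close {0}): {0,1,2,3,4,6,8,14}
'c' @ 1: {1,15}  (accept∈set)
'c' @ 2: {}  — state set empty
rest 'dcbcdb' ignored (set empty)
end set {} — state 1 not in

Answer: REJECT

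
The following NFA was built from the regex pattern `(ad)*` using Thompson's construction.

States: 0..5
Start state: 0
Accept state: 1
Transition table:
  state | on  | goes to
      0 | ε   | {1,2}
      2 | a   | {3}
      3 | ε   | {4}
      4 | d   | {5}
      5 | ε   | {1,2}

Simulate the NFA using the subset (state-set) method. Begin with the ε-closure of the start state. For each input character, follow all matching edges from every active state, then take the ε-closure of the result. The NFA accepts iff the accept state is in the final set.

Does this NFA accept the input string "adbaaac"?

Answer: REJECT

Derivation:
start: ε-closure({0}) = {0,1,2}
'a' @ 1: {3,4}
'd' @ 2: {1,2,5}  [accepting]
'b' @ 3: {}  — dead — no transitions
rest 'aaac' ignored (set empty)
final: {}; accept 1 not in set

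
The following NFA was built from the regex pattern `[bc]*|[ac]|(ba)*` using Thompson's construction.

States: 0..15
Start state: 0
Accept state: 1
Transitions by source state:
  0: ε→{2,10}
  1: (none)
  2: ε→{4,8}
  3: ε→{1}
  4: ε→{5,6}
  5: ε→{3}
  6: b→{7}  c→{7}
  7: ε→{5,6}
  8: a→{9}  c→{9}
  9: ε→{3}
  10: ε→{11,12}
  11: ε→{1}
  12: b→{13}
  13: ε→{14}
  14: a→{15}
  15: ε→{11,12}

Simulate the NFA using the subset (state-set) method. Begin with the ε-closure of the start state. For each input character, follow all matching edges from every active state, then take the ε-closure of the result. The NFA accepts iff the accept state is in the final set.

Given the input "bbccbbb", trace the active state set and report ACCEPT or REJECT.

Answer: ACCEPT

Steps:
S₀ = ε-closure({0}) = {0,1,2,3,4,5,6,8,10,11,12}
'b' @ 1: {1,3,5,6,7,13,14}  ✓accept
'b' @ 2: {1,3,5,6,7}  ✓accept
'c' @ 3: {1,3,5,6,7}  ✓accept
'c' @ 4: {1,3,5,6,7}  ✓accept
'b' @ 5: {1,3,5,6,7}  ✓accept
'b' @ 6: {1,3,5,6,7}  ✓accept
'b' @ 7: {1,3,5,6,7}  ✓accept
end set {1,3,5,6,7} — state 1 in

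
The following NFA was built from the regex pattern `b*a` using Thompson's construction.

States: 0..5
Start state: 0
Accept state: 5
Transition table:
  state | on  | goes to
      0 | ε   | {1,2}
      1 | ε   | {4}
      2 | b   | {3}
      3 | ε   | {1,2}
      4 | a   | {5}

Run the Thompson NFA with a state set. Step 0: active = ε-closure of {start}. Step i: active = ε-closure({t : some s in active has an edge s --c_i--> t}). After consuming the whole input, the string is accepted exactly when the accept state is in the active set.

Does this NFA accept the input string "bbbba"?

Answer: ACCEPT

Trace:
S₀ = ε-closure({0}) = {0,1,2,4}
'b' @ 1: {1,2,3,4}
'b' @ 2: {1,2,3,4}
'b' @ 3: {1,2,3,4}
'b' @ 4: {1,2,3,4}
'a' @ 5: {5}  [accepting]
final: {5}; accept 5 in set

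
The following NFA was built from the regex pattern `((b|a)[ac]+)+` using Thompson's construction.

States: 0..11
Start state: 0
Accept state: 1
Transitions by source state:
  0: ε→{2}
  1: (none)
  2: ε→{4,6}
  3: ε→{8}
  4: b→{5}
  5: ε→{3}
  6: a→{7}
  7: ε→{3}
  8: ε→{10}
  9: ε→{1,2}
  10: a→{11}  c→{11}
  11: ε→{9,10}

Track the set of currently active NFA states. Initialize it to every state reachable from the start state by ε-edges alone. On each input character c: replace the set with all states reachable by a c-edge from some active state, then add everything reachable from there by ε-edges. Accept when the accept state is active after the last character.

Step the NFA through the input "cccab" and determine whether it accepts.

start: ε-closure({0}) = {0,2,4,6}
'c' @ 1: {}  — dead — no transitions
rest 'ccab' ignored (set empty)
end set {} — state 1 not in

Answer: REJECT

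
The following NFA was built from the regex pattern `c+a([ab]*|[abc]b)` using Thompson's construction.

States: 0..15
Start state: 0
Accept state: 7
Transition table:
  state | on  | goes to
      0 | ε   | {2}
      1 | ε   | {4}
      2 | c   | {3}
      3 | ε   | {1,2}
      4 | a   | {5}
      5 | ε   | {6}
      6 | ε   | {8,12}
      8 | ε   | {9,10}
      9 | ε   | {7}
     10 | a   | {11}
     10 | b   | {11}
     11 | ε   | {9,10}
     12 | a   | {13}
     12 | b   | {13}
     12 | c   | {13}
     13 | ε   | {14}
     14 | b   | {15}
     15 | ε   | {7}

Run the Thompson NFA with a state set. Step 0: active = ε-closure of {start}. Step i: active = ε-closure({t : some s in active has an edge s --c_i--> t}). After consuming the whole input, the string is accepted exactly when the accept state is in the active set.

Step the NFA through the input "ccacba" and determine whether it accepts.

Answer: REJECT

Derivation:
S₀ = ε-closure({0}) = {0,2}
'c' @ 1: {1,2,3,4}
'c' @ 2: {1,2,3,4}
'a' @ 3: {5,6,7,8,9,10,12}  ✓accept
'c' @ 4: {13,14}
'b' @ 5: {7,15}  ✓accept
'a' @ 6: {}  — no active states
end set {} — state 7 not in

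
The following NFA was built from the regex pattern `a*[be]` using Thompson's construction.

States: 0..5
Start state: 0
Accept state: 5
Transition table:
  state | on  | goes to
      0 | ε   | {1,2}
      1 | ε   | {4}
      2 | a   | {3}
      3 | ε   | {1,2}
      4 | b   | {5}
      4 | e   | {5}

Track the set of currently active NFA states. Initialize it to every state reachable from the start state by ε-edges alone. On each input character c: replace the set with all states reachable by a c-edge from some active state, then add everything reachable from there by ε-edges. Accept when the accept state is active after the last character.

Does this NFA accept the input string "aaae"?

initial (ε-close {0}): {0,1,2,4}
'a' @ 1: {1,2,3,4}
'a' @ 2: {1,2,3,4}
'a' @ 3: {1,2,3,4}
'e' @ 4: {5}  [accepting]
final: {5}; accept 5 in set

Answer: ACCEPT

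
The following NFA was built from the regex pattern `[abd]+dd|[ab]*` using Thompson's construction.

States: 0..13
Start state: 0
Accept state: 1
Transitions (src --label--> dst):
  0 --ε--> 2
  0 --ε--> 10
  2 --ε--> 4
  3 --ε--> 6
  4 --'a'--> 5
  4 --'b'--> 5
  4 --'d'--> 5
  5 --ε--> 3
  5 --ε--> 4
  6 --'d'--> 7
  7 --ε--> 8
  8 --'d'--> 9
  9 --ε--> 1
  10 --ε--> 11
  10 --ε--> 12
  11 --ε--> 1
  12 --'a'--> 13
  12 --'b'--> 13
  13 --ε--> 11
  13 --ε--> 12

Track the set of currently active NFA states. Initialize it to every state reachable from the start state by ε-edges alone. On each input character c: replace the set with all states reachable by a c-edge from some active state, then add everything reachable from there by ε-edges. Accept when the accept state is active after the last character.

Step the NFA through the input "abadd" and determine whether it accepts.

Answer: ACCEPT

Derivation:
initial (ε-close {0}): {0,1,2,4,10,11,12}
'a' @ 1: {1,3,4,5,6,11,12,13}  ✓accept
'b' @ 2: {1,3,4,5,6,11,12,13}  ✓accept
'a' @ 3: {1,3,4,5,6,11,12,13}  ✓accept
'd' @ 4: {3,4,5,6,7,8}
'd' @ 5: {1,3,4,5,6,7,8,9}  ✓accept
final: {1,3,4,5,6,7,8,9}; accept 1 in set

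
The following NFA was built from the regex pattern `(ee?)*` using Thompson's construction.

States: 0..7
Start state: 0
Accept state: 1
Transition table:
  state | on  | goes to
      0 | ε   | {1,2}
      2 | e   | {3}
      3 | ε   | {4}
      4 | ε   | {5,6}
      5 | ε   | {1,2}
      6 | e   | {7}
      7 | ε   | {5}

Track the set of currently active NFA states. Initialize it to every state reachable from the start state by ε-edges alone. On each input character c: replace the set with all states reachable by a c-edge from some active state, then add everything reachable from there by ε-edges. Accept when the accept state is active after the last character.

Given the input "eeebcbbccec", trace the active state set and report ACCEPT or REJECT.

start: ε-closure({0}) = {0,1,2}
'e' @ 1: {1,2,3,4,5,6}  (accept∈set)
'e' @ 2: {1,2,3,4,5,6,7}  (accept∈set)
'e' @ 3: {1,2,3,4,5,6,7}  (accept∈set)
'b' @ 4: {}  — dead — no transitions
rest 'cbbccec' ignored (set empty)
after full input: {}  (accept=1 not in)

Answer: REJECT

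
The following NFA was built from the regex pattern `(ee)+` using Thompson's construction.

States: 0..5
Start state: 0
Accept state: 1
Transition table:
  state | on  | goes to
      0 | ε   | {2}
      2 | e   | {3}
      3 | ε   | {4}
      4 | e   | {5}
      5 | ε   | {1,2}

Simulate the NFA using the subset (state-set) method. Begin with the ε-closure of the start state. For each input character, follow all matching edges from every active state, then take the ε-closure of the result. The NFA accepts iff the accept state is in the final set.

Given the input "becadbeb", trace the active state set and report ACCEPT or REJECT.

S₀ = ε-closure({0}) = {0,2}
'b' @ 1: {}  — no active states
rest 'ecadbeb' ignored (set empty)
final: {}; accept 1 not in set

Answer: REJECT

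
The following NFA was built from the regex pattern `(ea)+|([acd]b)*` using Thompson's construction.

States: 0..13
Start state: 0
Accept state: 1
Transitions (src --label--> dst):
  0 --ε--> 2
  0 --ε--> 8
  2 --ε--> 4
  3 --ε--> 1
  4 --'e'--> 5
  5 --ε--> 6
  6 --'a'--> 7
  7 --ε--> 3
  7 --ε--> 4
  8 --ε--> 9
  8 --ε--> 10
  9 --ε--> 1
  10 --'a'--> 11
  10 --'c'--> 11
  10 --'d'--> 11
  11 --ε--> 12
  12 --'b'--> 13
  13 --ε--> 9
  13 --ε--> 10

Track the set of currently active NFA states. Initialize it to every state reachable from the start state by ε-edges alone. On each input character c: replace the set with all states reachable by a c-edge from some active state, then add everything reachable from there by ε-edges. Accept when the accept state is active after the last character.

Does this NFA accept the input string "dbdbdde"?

initial (ε-close {0}): {0,1,2,4,8,9,10}
'd' @ 1: {11,12}
'b' @ 2: {1,9,10,13}  ✓accept
'd' @ 3: {11,12}
'b' @ 4: {1,9,10,13}  ✓accept
'd' @ 5: {11,12}
'd' @ 6: {}  — no active states
rest 'e' ignored (set empty)
end set {} — state 1 not in

Answer: REJECT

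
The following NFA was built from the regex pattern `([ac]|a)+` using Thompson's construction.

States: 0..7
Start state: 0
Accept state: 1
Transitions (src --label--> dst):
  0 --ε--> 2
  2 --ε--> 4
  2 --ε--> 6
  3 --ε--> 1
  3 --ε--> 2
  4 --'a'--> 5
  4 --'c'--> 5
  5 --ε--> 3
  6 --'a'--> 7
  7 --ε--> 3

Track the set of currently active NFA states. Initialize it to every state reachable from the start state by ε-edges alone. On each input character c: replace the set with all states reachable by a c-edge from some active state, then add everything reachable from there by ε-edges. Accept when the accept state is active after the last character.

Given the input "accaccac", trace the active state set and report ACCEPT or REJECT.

Answer: ACCEPT

Steps:
start: ε-closure({0}) = {0,2,4,6}
'a' @ 1: {1,2,3,4,5,6,7}  [accepting]
'c' @ 2: {1,2,3,4,5,6}  [accepting]
'c' @ 3: {1,2,3,4,5,6}  [accepting]
'a' @ 4: {1,2,3,4,5,6,7}  [accepting]
'c' @ 5: {1,2,3,4,5,6}  [accepting]
'c' @ 6: {1,2,3,4,5,6}  [accepting]
'a' @ 7: {1,2,3,4,5,6,7}  [accepting]
'c' @ 8: {1,2,3,4,5,6}  [accepting]
final: {1,2,3,4,5,6}; accept 1 in set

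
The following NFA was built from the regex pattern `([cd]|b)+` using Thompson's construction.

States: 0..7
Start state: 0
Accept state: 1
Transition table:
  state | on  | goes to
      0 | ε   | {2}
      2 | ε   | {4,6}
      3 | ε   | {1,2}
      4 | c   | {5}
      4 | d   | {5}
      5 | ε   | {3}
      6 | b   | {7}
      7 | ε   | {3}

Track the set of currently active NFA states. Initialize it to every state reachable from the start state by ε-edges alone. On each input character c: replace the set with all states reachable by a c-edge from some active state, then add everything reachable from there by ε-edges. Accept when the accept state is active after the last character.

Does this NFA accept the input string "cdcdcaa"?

Answer: REJECT

Steps:
initial (ε-close {0}): {0,2,4,6}
'c' @ 1: {1,2,3,4,5,6}  [accepting]
'd' @ 2: {1,2,3,4,5,6}  [accepting]
'c' @ 3: {1,2,3,4,5,6}  [accepting]
'd' @ 4: {1,2,3,4,5,6}  [accepting]
'c' @ 5: {1,2,3,4,5,6}  [accepting]
'a' @ 6: {}  — no active states
rest 'a' ignored (set empty)
final: {}; accept 1 not in set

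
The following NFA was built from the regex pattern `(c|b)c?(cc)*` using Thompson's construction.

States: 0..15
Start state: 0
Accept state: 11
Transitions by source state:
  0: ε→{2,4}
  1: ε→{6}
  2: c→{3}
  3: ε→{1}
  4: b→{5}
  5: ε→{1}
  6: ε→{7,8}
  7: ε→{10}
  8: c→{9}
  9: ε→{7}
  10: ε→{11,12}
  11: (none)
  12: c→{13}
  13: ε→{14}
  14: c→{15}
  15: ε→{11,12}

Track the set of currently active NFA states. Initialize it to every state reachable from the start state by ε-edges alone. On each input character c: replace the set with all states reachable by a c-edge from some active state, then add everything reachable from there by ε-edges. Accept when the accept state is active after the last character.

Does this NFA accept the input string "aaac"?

start: ε-closure({0}) = {0,2,4}
'a' @ 1: {}  — state set empty
rest 'aac' ignored (set empty)
after full input: {}  (accept=11 not in)

Answer: REJECT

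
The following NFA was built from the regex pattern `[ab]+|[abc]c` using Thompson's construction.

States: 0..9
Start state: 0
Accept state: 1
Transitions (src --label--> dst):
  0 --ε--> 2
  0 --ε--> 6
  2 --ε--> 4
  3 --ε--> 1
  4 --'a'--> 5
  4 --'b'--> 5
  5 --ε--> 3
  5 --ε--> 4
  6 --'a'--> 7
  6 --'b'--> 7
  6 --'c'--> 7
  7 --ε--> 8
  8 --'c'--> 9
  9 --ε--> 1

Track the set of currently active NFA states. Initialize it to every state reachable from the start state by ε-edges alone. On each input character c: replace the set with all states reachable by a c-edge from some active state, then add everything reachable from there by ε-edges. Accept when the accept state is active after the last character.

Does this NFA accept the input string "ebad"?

initial (ε-close {0}): {0,2,4,6}
'e' @ 1: {}  — dead — no transitions
rest 'bad' ignored (set empty)
after full input: {}  (accept=1 not in)

Answer: REJECT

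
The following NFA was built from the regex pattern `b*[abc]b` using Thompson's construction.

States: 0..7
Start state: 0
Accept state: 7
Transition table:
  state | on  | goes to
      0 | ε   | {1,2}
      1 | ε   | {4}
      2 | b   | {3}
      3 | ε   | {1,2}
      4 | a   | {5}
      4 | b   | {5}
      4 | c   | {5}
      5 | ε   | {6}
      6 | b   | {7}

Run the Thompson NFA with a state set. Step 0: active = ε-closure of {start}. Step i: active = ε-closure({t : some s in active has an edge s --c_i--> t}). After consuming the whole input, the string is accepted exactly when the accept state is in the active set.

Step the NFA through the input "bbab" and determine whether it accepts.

Answer: ACCEPT

Trace:
start: ε-closure({0}) = {0,1,2,4}
'b' @ 1: {1,2,3,4,5,6}
'b' @ 2: {1,2,3,4,5,6,7}  ✓accept
'a' @ 3: {5,6}
'b' @ 4: {7}  ✓accept
after full input: {7}  (accept=7 in)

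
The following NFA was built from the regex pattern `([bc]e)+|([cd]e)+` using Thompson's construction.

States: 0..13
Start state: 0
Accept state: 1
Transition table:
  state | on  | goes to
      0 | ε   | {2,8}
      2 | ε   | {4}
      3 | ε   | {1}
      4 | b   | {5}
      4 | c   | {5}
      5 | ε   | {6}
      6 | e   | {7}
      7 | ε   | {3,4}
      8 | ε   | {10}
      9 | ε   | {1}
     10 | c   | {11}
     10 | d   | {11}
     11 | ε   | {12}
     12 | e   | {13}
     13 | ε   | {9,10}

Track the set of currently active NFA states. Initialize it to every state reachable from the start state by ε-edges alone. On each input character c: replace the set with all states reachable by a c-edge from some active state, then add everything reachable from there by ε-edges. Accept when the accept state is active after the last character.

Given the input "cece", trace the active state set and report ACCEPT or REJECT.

Answer: ACCEPT

Derivation:
initial (ε-close {0}): {0,2,4,8,10}
'c' @ 1: {5,6,11,12}
'e' @ 2: {1,3,4,7,9,10,13}  ✓accept
'c' @ 3: {5,6,11,12}
'e' @ 4: {1,3,4,7,9,10,13}  ✓accept
after full input: {1,3,4,7,9,10,13}  (accept=1 in)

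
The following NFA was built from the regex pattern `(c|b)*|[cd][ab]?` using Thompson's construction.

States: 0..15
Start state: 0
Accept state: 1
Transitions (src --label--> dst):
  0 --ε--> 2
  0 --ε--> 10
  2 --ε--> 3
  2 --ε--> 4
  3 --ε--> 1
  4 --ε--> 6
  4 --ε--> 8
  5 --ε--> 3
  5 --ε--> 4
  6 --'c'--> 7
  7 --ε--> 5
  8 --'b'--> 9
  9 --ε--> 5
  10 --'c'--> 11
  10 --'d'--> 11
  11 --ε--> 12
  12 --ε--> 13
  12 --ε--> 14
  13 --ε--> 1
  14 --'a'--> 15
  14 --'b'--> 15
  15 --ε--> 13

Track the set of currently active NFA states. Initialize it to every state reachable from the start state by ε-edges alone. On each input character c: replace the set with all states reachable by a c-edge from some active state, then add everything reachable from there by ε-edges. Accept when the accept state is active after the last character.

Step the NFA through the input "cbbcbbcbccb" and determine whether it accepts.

Answer: ACCEPT

Trace:
S₀ = ε-closure({0}) = {0,1,2,3,4,6,8,10}
'c' @ 1: {1,3,4,5,6,7,8,11,12,13,14}  ✓accept
'b' @ 2: {1,3,4,5,6,8,9,13,15}  ✓accept
'b' @ 3: {1,3,4,5,6,8,9}  ✓accept
'c' @ 4: {1,3,4,5,6,7,8}  ✓accept
'b' @ 5: {1,3,4,5,6,8,9}  ✓accept
'b' @ 6: {1,3,4,5,6,8,9}  ✓accept
'c' @ 7: {1,3,4,5,6,7,8}  ✓accept
'b' @ 8: {1,3,4,5,6,8,9}  ✓accept
'c' @ 9: {1,3,4,5,6,7,8}  ✓accept
'c' @ 10: {1,3,4,5,6,7,8}  ✓accept
'b' @ 11: {1,3,4,5,6,8,9}  ✓accept
final: {1,3,4,5,6,8,9}; accept 1 in set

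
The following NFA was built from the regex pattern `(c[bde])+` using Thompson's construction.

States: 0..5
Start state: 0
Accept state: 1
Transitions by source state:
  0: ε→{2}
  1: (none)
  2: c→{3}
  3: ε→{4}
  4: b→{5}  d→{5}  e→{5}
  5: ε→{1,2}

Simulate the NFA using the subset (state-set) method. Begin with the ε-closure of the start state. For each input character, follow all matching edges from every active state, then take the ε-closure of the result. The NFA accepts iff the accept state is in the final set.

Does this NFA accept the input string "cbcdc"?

initial (ε-close {0}): {0,2}
'c' @ 1: {3,4}
'b' @ 2: {1,2,5}  [accepting]
'c' @ 3: {3,4}
'd' @ 4: {1,2,5}  [accepting]
'c' @ 5: {3,4}
end set {3,4} — state 1 not in

Answer: REJECT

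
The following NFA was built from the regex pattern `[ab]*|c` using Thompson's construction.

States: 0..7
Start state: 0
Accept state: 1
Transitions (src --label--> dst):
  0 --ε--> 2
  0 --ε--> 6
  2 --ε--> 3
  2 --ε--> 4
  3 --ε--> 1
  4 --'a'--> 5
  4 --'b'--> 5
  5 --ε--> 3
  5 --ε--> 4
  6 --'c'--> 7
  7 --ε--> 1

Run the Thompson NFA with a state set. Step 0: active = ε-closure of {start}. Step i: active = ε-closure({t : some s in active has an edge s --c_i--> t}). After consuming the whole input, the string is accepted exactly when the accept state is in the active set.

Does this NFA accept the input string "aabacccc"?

Answer: REJECT

Derivation:
S₀ = ε-closure({0}) = {0,1,2,3,4,6}
'a' @ 1: {1,3,4,5}  [accepting]
'a' @ 2: {1,3,4,5}  [accepting]
'b' @ 3: {1,3,4,5}  [accepting]
'a' @ 4: {1,3,4,5}  [accepting]
'c' @ 5: {}  — no active states
rest 'ccc' ignored (set empty)
after full input: {}  (accept=1 not in)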